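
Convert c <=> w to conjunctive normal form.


Step 1: Rewrite c ↔ w as (c → w) ∧ (w → c).
Step 2: Rewrite each implication as a disjunction.

((~c) | w) & ((~w) | c)


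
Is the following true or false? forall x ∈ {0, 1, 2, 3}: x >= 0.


Evaluate the predicate on each element: 0:True, 1:True, 2:True, 3:True.
Every element satisfies the predicate.

True


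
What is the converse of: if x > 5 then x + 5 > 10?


The converse of (P → Q) is (Q → P). It is not in general equivalent to the original.
Here P = 'x > 5' and Q = 'x + 5 > 10'.

If x + 5 > 10, then x > 5.


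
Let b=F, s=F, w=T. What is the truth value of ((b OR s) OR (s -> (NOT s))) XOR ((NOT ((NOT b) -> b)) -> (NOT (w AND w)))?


Substitute b=F, s=F, w=T:
… (earlier sub-steps elided)
NOT s = T
s -> (NOT s) = F -> T = T
(b OR s) OR (s -> (NOT s)) = F OR T = T
NOT b = T
(NOT b) -> b = T -> F = F
NOT ((NOT b) -> b) = T
w AND w = T AND T = T
NOT (w AND w) = F
(NOT ((NOT b) -> b)) -> (NOT (w AND w)) = T -> F = F
((b OR s) OR (s -> (NOT s))) XOR ((NOT ((NOT b) -> b)) -> (NOT (w AND w))) = T XOR F = T

T


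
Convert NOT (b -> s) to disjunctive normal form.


Step 1: Rewrite implication then negate: ¬(¬b ∨ s) = b ∧ ¬s.

b AND (NOT s)


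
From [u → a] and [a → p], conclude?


Hypothetical syllogism: from (P → Q) and (Q → R), infer (P → R).
Chain the two implications through the shared middle term 'a'.

u → p


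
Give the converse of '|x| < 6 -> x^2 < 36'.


The converse of (P → Q) is (Q → P). It is not in general equivalent to the original.
Here P = '|x| < 6' and Q = 'x^2 < 36'.

If x^2 < 36, then |x| < 6.


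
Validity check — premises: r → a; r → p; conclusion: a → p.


This is (no valid rule). There exist truth assignments where the premises are all true but the conclusion is false.

Invalid.


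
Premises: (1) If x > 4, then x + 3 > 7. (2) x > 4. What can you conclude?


Modus ponens: from (P → Q) and P, infer Q.
P = 'x > 4' is asserted, and P → Q holds, so Q follows.

x + 3 > 7.


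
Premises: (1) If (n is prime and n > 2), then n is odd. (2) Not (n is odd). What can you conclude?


Modus tollens: from (P → Q) and ¬Q, infer ¬P.
Q = 'n is odd' is denied; since P → Q, P must also fail.

Not ((n is prime and n > 2)).


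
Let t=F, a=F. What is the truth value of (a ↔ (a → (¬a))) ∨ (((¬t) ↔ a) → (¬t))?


Substitute t=F, a=F:
¬a = T
a → (¬a) = F → T = T
a ↔ (a → (¬a)) = F ↔ T = F
¬t = T
(¬t) ↔ a = T ↔ F = F
¬t = T
((¬t) ↔ a) → (¬t) = F → T = T
(a ↔ (a → (¬a))) ∨ (((¬t) ↔ a) → (¬t)) = F ∨ T = T

T


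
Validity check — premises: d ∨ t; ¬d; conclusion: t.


This matches the form of disjunctive syllogism: the conclusion follows in every model of the premises.

Valid.


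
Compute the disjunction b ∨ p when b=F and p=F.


Disjunction is false only when both operands are false.
Substitute: b=F, p=F.
F ∨ F evaluates to F.

F


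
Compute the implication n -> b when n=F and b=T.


Implication is false only when antecedent is true and consequent is false.
Substitute: n=F, b=T.
F -> T evaluates to T.

T


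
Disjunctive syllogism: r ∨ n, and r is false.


Disjunctive syllogism: from (P ∨ Q) and ¬P, infer Q.
One disjunct, 'r', is ruled out; the other must hold.

n


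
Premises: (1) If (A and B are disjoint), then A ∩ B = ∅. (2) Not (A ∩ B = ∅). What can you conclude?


Modus tollens: from (P → Q) and ¬Q, infer ¬P.
Q = 'A ∩ B = ∅' is denied; since P → Q, P must also fail.

Not ((A and B are disjoint)).


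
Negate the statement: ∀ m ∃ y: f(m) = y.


Negation flips each quantifier (∀↔∃) and negates the inner predicate.
¬(∀ m ∃ y: φ) = ∃ m ∀ y: ¬φ.

∃ m ∀ y: ¬(f(m) = y)


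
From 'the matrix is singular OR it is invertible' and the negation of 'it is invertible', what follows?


Disjunctive syllogism: from (P ∨ Q) and ¬P, infer Q.
One disjunct, 'it is invertible', is ruled out; the other must hold.

the matrix is singular


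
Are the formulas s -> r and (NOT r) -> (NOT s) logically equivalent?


Compare truth tables:
r | s | φ | ψ
-------------
F | F | T | T
T | F | T | T
F | T | F | F
T | T | T | T
The columns φ and ψ agree on every row.

Yes, they are logically equivalent.


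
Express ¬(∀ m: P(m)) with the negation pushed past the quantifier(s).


¬(∀ x: φ) = ∃ x: ¬φ, and ¬(∃ x: φ) = ∀ x: ¬φ.
Apply to the universal statement.

∃ m: ¬(P(m))


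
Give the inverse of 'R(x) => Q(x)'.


The inverse of (P → Q) is (¬P → ¬Q). It is equivalent to the converse, not to the original.
Here P = 'R(x)' and Q = 'Q(x)'.

If not (R(x)), then not (Q(x)).


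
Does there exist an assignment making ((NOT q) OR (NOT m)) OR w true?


Search for a satisfying assignment over {m, q, w}.
Try m=F, q=F, w=F: the formula evaluates to T.
A satisfying assignment exists.

Satisfiable.


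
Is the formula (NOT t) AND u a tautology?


Build the truth table over {t, u}:
t | u | φ
---------
F | F | F
T | F | F
F | T | T
T | T | F
Counterexample at row 1: with t=F, u=F, the formula is F.

No, it is not a tautology.


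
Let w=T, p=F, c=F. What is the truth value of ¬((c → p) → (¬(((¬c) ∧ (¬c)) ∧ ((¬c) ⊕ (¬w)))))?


Substitute w=T, p=F, c=F:
… (earlier sub-steps elided)
¬c = T
¬c = T
(¬c) ∧ (¬c) = T ∧ T = T
¬c = T
¬w = F
(¬c) ⊕ (¬w) = T ⊕ F = T
((¬c) ∧ (¬c)) ∧ ((¬c) ⊕ (¬w)) = T ∧ T = T
¬(((¬c) ∧ (¬c)) ∧ ((¬c) ⊕ (¬w))) = F
(c → p) → (¬(((¬c) ∧ (¬c)) ∧ ((¬c) ⊕ (¬w)))) = T → F = F
¬((c → p) → (¬(((¬c) ∧ (¬c)) ∧ ((¬c) ⊕ (¬w))))) = T

T


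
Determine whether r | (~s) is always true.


Build the truth table over {r, s}:
r | s | φ
---------
False | False | True
True | False | True
False | True | False
True | True | True
Counterexample at row 3: with r=False, s=True, the formula is False.

No, it is not a tautology.


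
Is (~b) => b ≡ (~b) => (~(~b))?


Compare truth tables:
b | φ | ψ
---------
False | False | False
True | True | True
The columns φ and ψ agree on every row.

Yes, they are logically equivalent.


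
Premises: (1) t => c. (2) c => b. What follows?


Hypothetical syllogism: from (P → Q) and (Q → R), infer (P → R).
Chain the two implications through the shared middle term 'c'.

t => b


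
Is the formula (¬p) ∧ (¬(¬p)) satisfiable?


Check all 2 assignments over {p}:
p | φ
-----
F | F
T | F
No assignment makes the formula true.

Unsatisfiable.


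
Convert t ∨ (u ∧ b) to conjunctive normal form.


Step 1: Distribute ∨ over ∧: t ∨ (u ∧ b) = (t ∨ u) ∧ (t ∨ b).

(t ∨ u) ∧ (t ∨ b)


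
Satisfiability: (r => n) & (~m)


Search for a satisfying assignment over {m, n, r}.
Try m=False, n=False, r=False: the formula evaluates to True.
A satisfying assignment exists.

Satisfiable.


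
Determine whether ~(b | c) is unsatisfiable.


Truth table over {b, c}:
b | c | φ
---------
False | False | True
True | False | False
False | True | False
True | True | False
Satisfying assignment at row 1: b=False, c=False gives True.

No, it is not a contradiction.


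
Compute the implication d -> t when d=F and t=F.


Implication is false only when antecedent is true and consequent is false.
Substitute: d=F, t=F.
F -> F evaluates to T.

T


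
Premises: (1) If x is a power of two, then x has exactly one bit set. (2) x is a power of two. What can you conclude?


Modus ponens: from (P → Q) and P, infer Q.
P = 'x is a power of two' is asserted, and P → Q holds, so Q follows.

x has exactly one bit set.


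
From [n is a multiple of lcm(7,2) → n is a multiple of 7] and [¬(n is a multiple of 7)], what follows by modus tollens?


Modus tollens: from (P → Q) and ¬Q, infer ¬P.
Q = 'n is a multiple of 7' is denied; since P → Q, P must also fail.

Not (n is a multiple of lcm(7,2)).


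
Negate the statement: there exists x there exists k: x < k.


Negation flips each quantifier (∀↔∃) and negates the inner predicate.
¬(there exists x there exists k: φ) = for all x for all k: ¬φ.

for all x for all k: NOT(x < k)


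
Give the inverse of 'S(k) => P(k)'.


The inverse of (P → Q) is (¬P → ¬Q). It is equivalent to the converse, not to the original.
Here P = 'S(k)' and Q = 'P(k)'.

If not (S(k)), then not (P(k)).


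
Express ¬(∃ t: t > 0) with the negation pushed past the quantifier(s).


¬(∀ x: φ) = ∃ x: ¬φ, and ¬(∃ x: φ) = ∀ x: ¬φ.
Apply to the existential statement.

∀ t: ¬(t > 0)


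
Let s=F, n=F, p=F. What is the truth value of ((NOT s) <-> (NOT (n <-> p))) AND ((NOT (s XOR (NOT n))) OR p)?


Substitute s=F, n=F, p=F:
NOT s = T
n <-> p = F <-> F = T
NOT (n <-> p) = F
(NOT s) <-> (NOT (n <-> p)) = T <-> F = F
NOT n = T
s XOR (NOT n) = F XOR T = T
NOT (s XOR (NOT n)) = F
(NOT (s XOR (NOT n))) OR p = F OR F = F
((NOT s) <-> (NOT (n <-> p))) AND ((NOT (s XOR (NOT n))) OR p) = F AND F = F

F


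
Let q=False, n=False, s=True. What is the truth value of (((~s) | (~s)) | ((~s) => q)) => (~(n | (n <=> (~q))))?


Substitute q=False, n=False, s=True:
… (earlier sub-steps elided)
~s = False
(~s) | (~s) = False | False = False
~s = False
(~s) => q = False => False = True
((~s) | (~s)) | ((~s) => q) = False | True = True
~q = True
n <=> (~q) = False <=> True = False
n | (n <=> (~q)) = False | False = False
~(n | (n <=> (~q))) = True
(((~s) | (~s)) | ((~s) => q)) => (~(n | (n <=> (~q)))) = True => True = True

True


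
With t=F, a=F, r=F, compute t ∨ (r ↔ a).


Substitute t=F, a=F, r=F:
r ↔ a = F ↔ F = T
t ∨ (r ↔ a) = F ∨ T = T

T


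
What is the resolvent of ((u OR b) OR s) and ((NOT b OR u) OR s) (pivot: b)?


The clauses contain complementary literals b and NOTb.
Resolution eliminates this pair and disjoins the remaining literals (merging duplicates).

(u OR s)


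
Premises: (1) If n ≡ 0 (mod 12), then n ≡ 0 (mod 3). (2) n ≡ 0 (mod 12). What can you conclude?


Modus ponens: from (P → Q) and P, infer Q.
P = 'n ≡ 0 (mod 12)' is asserted, and P → Q holds, so Q follows.

n ≡ 0 (mod 3).


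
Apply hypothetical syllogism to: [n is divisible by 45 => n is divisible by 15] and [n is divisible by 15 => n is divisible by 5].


Hypothetical syllogism: from (P → Q) and (Q → R), infer (P → R).
Chain the two implications through the shared middle term 'n is divisible by 15'.

n is divisible by 45 => n is divisible by 5


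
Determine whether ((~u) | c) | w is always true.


Build the truth table over {c, u, w}:
c | u | w | φ
-------------
False | False | False | True
True | False | False | True
False | True | False | False
True | True | False | True
False | False | True | True
True | False | True | True
False | True | True | True
True | True | True | True
Counterexample at row 3: with c=False, u=True, w=False, the formula is False.

No, it is not a tautology.


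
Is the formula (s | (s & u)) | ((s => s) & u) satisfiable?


Search for a satisfying assignment over {s, u}.
Try s=True, u=False: the formula evaluates to True.
A satisfying assignment exists.

Satisfiable.


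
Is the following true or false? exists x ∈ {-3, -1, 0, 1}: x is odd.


Evaluate the predicate on each element: -3:True, -1:True, 0:False, 1:True.
Witness x = -3 satisfies the predicate.

True


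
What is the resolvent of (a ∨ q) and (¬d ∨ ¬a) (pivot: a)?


The clauses contain complementary literals a and ¬a.
Resolution eliminates this pair and disjoins the remaining literals (merging duplicates).

(q ∨ ¬d)


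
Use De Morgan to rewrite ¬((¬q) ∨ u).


De Morgan: the negation of a disjunction is the conjunction of the negations.
Distribute ¬ across ∨, flipping it to ∧, and negate each literal.

q ∧ (¬u)


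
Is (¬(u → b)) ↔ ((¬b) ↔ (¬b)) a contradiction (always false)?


Truth table over {b, u}:
b | u | φ
---------
F | F | F
T | F | F
F | T | T
T | T | F
Satisfying assignment at row 3: b=F, u=T gives T.

No, it is not a contradiction.


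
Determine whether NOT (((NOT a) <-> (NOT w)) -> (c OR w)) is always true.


Build the truth table over {a, c, w}:
a | c | w | φ
-------------
F | F | F | T
T | F | F | F
F | T | F | F
T | T | F | F
F | F | T | F
T | F | T | F
F | T | T | F
T | T | T | F
Counterexample at row 2: with a=T, c=F, w=F, the formula is F.

No, it is not a tautology.


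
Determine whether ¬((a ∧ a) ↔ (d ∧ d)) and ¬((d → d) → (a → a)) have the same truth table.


Compare truth tables:
a | d | φ | ψ
-------------
F | F | F | F
T | F | T | F
F | T | T | F
T | T | F | F
They differ at row 2 (a=T, d=F): φ=T but ψ=F.

No, they are not logically equivalent.


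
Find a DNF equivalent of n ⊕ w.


Step 1: n ⊕ w is true exactly when they disagree: (n ∧ ¬w) ∨ (¬n ∧ w).

(n ∧ (¬w)) ∨ ((¬n) ∧ w)


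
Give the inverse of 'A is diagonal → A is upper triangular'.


The inverse of (P → Q) is (¬P → ¬Q). It is equivalent to the converse, not to the original.
Here P = 'A is diagonal' and Q = 'A is upper triangular'.

If not (A is diagonal), then not (A is upper triangular).


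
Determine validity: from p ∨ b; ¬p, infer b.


This matches the form of disjunctive syllogism: the conclusion follows in every model of the premises.

Valid.


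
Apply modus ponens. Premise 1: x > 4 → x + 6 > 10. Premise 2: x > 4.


Modus ponens: from (P → Q) and P, infer Q.
P = 'x > 4' is asserted, and P → Q holds, so Q follows.

x + 6 > 10.


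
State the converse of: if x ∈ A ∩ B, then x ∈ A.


The converse of (P → Q) is (Q → P). It is not in general equivalent to the original.
Here P = 'x ∈ A ∩ B' and Q = 'x ∈ A'.

If x ∈ A, then x ∈ A ∩ B.


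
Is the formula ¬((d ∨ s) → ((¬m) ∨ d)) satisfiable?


Search for a satisfying assignment over {d, m, s}.
Try d=F, m=T, s=T: the formula evaluates to T.
A satisfying assignment exists.

Satisfiable.


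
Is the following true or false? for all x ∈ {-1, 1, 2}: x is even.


Evaluate the predicate on each element: -1:F, 1:F, 2:T.
Counterexample x = -1 fails the predicate.

F


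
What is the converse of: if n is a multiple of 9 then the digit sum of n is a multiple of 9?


The converse of (P → Q) is (Q → P). It is not in general equivalent to the original.
Here P = 'n is a multiple of 9' and Q = 'the digit sum of n is a multiple of 9'.

If the digit sum of n is a multiple of 9, then n is a multiple of 9.


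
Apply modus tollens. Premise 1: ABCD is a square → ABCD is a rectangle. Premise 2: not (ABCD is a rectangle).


Modus tollens: from (P → Q) and ¬Q, infer ¬P.
Q = 'ABCD is a rectangle' is denied; since P → Q, P must also fail.

Not (ABCD is a square).


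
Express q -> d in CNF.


Step 1: Rewrite q → d as ¬q ∨ d.

(NOT q) OR d


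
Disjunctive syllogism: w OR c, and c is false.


Disjunctive syllogism: from (P ∨ Q) and ¬P, infer Q.
One disjunct, 'c', is ruled out; the other must hold.

w


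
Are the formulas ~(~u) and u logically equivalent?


Compare truth tables:
u | φ | ψ
---------
False | False | False
True | True | True
The columns φ and ψ agree on every row.

Yes, they are logically equivalent.


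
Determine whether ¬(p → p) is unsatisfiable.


Truth table over {p}:
p | φ
-----
F | F
T | F
Every row is false.

Yes, it is a contradiction.


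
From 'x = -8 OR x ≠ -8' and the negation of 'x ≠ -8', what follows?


Disjunctive syllogism: from (P ∨ Q) and ¬P, infer Q.
One disjunct, 'x ≠ -8', is ruled out; the other must hold.

x = -8


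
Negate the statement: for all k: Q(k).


¬(for all x: φ) = there exists x: ¬φ, and ¬(there exists x: φ) = for all x: ¬φ.
Apply to the universal statement.

there exists k: NOT(Q(k))


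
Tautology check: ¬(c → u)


Build the truth table over {c, u}:
c | u | φ
---------
F | F | F
T | F | T
F | T | F
T | T | F
Counterexample at row 1: with c=F, u=F, the formula is F.

No, it is not a tautology.


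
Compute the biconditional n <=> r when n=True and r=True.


Biconditional is true when both operands have the same truth value.
Substitute: n=True, r=True.
True <=> True evaluates to True.

True


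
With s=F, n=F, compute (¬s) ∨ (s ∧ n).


Substitute s=F, n=F:
¬s = T
s ∧ n = F ∧ F = F
(¬s) ∨ (s ∧ n) = T ∨ F = T

T


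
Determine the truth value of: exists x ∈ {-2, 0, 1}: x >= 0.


Evaluate the predicate on each element: -2:False, 0:True, 1:True.
Witness x = 0 satisfies the predicate.

True


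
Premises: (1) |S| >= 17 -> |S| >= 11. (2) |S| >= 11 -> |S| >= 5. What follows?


Hypothetical syllogism: from (P → Q) and (Q → R), infer (P → R).
Chain the two implications through the shared middle term '|S| >= 11'.

|S| >= 17 -> |S| >= 5


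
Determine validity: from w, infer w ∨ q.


This matches the form of disjunction introduction: the conclusion follows in every model of the premises.

Valid.


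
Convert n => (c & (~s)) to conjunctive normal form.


Step 1: Rewrite n → (c ∧ (¬s)) as ¬n ∨ (c ∧ (¬s)).
Step 2: Distribute ∨ over ∧.

((~n) | c) & ((~n) | (~s))


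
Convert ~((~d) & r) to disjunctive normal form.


Step 1: Apply De Morgan: ¬((¬d) ∧ r) = ¬(¬d) ∨ ¬r.
Step 2: Eliminate any double negations (¬¬X = X).

d | (~r)


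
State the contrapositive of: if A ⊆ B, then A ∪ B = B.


The contrapositive of (P → Q) is (¬Q → ¬P); it is logically equivalent to the original.
Here P = 'A ⊆ B' and Q = 'A ∪ B = B'.

If not (A ∪ B = B), then not (A ⊆ B).


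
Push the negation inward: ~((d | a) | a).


De Morgan: the negation of a disjunction is the conjunction of the negations.
Distribute ~ across |, flipping it to &, and negate each literal.

((~d) & (~a)) & (~a)


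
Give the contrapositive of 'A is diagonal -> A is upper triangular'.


The contrapositive of (P → Q) is (¬Q → ¬P); it is logically equivalent to the original.
Here P = 'A is diagonal' and Q = 'A is upper triangular'.

If not (A is upper triangular), then not (A is diagonal).


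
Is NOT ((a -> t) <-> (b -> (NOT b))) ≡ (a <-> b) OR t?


Compare truth tables:
a | b | t | φ | ψ
-----------------
F | F | F | F | T
T | F | F | T | F
F | T | F | T | F
T | T | F | F | T
F | F | T | F | T
T | F | T | F | T
F | T | T | T | T
T | T | T | T | T
They differ at row 1 (a=F, b=F, t=F): φ=F but ψ=T.

No, they are not logically equivalent.


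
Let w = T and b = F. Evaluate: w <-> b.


Biconditional is true when both operands have the same truth value.
Substitute: w=T, b=F.
T <-> F evaluates to F.

F


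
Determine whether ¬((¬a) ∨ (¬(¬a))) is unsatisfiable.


Truth table over {a}:
a | φ
-----
F | F
T | F
Every row is false.

Yes, it is a contradiction.


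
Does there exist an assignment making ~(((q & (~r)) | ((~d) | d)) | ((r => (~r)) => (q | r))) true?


Check all 8 assignments over {d, q, r}:
d | q | r | φ
-------------
False | False | False | False
True | False | False | False
False | True | False | False
True | True | False | False
False | False | True | False
True | False | True | False
False | True | True | False
True | True | True | False
No assignment makes the formula true.

Unsatisfiable.


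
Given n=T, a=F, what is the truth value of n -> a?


Implication is false only when antecedent is true and consequent is false.
Substitute: n=T, a=F.
T -> F evaluates to F.

F


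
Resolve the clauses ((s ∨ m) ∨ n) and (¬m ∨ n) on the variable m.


The clauses contain complementary literals m and ¬m.
Resolution eliminates this pair and disjoins the remaining literals (merging duplicates).

(n ∨ s)


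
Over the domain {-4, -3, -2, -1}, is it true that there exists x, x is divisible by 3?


Evaluate the predicate on each element: -4:F, -3:T, -2:F, -1:F.
Witness x = -3 satisfies the predicate.

T


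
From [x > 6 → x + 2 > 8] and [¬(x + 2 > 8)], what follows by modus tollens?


Modus tollens: from (P → Q) and ¬Q, infer ¬P.
Q = 'x + 2 > 8' is denied; since P → Q, P must also fail.

Not (x > 6).


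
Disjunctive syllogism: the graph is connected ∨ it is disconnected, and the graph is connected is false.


Disjunctive syllogism: from (P ∨ Q) and ¬P, infer Q.
One disjunct, 'the graph is connected', is ruled out; the other must hold.

it is disconnected


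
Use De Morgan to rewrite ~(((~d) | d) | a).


De Morgan: the negation of a disjunction is the conjunction of the negations.
Distribute ~ across |, flipping it to &, and negate each literal.

(d & (~d)) & (~a)


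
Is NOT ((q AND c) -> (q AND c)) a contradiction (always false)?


Truth table over {c, q}:
c | q | φ
---------
F | F | F
T | F | F
F | T | F
T | T | F
Every row is false.

Yes, it is a contradiction.


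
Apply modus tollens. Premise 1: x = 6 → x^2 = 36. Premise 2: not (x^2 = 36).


Modus tollens: from (P → Q) and ¬Q, infer ¬P.
Q = 'x^2 = 36' is denied; since P → Q, P must also fail.

Not (x = 6).


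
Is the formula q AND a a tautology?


Build the truth table over {a, q}:
a | q | φ
---------
F | F | F
T | F | F
F | T | F
T | T | T
Counterexample at row 1: with a=F, q=F, the formula is F.

No, it is not a tautology.


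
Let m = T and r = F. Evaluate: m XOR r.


Exclusive or is true when exactly one operand is true.
Substitute: m=T, r=F.
T XOR F evaluates to T.

T


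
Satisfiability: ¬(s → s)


Check all 2 assignments over {s}:
s | φ
-----
F | F
T | F
No assignment makes the formula true.

Unsatisfiable.


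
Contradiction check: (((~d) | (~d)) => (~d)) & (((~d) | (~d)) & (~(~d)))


Truth table over {d}:
d | φ
-----
False | False
True | False
Every row is false.

Yes, it is a contradiction.


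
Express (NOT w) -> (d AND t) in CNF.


Step 1: Rewrite (¬w) → (d ∧ t) as ¬(¬w) ∨ (d ∧ t).
Step 2: Distribute ∨ over ∧.
Step 3: Eliminate any double negations (¬¬X = X).

(w OR d) AND (w OR t)


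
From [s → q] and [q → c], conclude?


Hypothetical syllogism: from (P → Q) and (Q → R), infer (P → R).
Chain the two implications through the shared middle term 'q'.

s → c


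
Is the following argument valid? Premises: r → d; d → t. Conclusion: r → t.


This matches the form of hypothetical syllogism: the conclusion follows in every model of the premises.

Valid.


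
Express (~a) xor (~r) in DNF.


Step 1: (¬a) ⊕ (¬r) is true exactly when they disagree: ((¬a) ∧ ¬(¬r)) ∨ (¬(¬a) ∧ (¬r)).
Step 2: Eliminate any double negations (¬¬X = X).

((~a) & r) | (a & (~r))


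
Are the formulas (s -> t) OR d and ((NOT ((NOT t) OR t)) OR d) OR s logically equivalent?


Compare truth tables:
d | s | t | φ | ψ
-----------------
F | F | F | T | F
T | F | F | T | T
F | T | F | F | T
T | T | F | T | T
F | F | T | T | F
T | F | T | T | T
F | T | T | T | T
T | T | T | T | T
They differ at row 1 (d=F, s=F, t=F): φ=T but ψ=F.

No, they are not logically equivalent.


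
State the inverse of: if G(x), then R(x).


The inverse of (P → Q) is (¬P → ¬Q). It is equivalent to the converse, not to the original.
Here P = 'G(x)' and Q = 'R(x)'.

If not (G(x)), then not (R(x)).


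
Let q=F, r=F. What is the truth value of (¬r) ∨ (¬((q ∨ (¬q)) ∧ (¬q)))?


Substitute q=F, r=F:
¬r = T
¬q = T
q ∨ (¬q) = F ∨ T = T
¬q = T
(q ∨ (¬q)) ∧ (¬q) = T ∧ T = T
¬((q ∨ (¬q)) ∧ (¬q)) = F
(¬r) ∨ (¬((q ∨ (¬q)) ∧ (¬q))) = T ∨ F = T

T


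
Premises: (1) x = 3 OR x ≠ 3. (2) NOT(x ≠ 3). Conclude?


Disjunctive syllogism: from (P ∨ Q) and ¬P, infer Q.
One disjunct, 'x ≠ 3', is ruled out; the other must hold.

x = 3


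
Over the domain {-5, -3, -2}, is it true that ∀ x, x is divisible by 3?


Evaluate the predicate on each element: -5:F, -3:T, -2:F.
Counterexample x = -5 fails the predicate.

F


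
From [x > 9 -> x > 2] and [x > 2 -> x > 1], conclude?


Hypothetical syllogism: from (P → Q) and (Q → R), infer (P → R).
Chain the two implications through the shared middle term 'x > 2'.

x > 9 -> x > 1


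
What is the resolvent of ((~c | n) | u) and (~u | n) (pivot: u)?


The clauses contain complementary literals u and ~u.
Resolution eliminates this pair and disjoins the remaining literals (merging duplicates).

(~c | n)


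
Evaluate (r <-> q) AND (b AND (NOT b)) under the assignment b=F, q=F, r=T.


Substitute b=F, q=F, r=T:
r <-> q = T <-> F = F
NOT b = T
b AND (NOT b) = F AND T = F
(r <-> q) AND (b AND (NOT b)) = F AND F = F

F


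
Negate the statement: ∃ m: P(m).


¬(∀ x: φ) = ∃ x: ¬φ, and ¬(∃ x: φ) = ∀ x: ¬φ.
Apply to the existential statement.

∀ m: ¬(P(m))


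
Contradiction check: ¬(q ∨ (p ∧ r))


Truth table over {p, q, r}:
p | q | r | φ
-------------
F | F | F | T
T | F | F | T
F | T | F | F
T | T | F | F
F | F | T | T
T | F | T | F
F | T | T | F
T | T | T | F
Satisfying assignment at row 1: p=F, q=F, r=F gives T.

No, it is not a contradiction.


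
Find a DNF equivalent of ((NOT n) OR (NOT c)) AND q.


Step 1: Distribute ∧ over ∨: ((¬n) ∨ (¬c)) ∧ q = ((¬n) ∧ q) ∨ ((¬c) ∧ q).

((NOT n) AND q) OR ((NOT c) AND q)


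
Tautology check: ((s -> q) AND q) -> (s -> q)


Build the truth table over {q, s}:
q | s | φ
---------
F | F | T
T | F | T
F | T | T
T | T | T
Every row evaluates to true.

Yes, it is a tautology.


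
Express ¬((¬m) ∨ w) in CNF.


Step 1: Apply De Morgan: ¬((¬m) ∨ w) = ¬(¬m) ∧ ¬w.
Step 2: Eliminate any double negations (¬¬X = X).

m ∧ (¬w)


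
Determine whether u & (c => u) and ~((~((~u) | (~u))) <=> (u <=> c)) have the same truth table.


Compare truth tables:
c | u | φ | ψ
-------------
False | False | False | True
True | False | False | False
False | True | True | True
True | True | True | False
They differ at row 1 (c=False, u=False): φ=False but ψ=True.

No, they are not logically equivalent.


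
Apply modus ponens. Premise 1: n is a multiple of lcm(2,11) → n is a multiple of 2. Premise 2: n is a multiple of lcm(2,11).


Modus ponens: from (P → Q) and P, infer Q.
P = 'n is a multiple of lcm(2,11)' is asserted, and P → Q holds, so Q follows.

n is a multiple of 2.


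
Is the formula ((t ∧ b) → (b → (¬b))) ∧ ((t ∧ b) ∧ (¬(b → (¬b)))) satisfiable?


Check all 4 assignments over {b, t}:
b | t | φ
---------
F | F | F
T | F | F
F | T | F
T | T | F
No assignment makes the formula true.

Unsatisfiable.


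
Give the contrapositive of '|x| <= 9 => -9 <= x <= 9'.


The contrapositive of (P → Q) is (¬Q → ¬P); it is logically equivalent to the original.
Here P = '|x| <= 9' and Q = '-9 <= x <= 9'.

If not (-9 <= x <= 9), then not (|x| <= 9).


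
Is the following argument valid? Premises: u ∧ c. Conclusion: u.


This matches the form of conjunction elimination: the conclusion follows in every model of the premises.

Valid.


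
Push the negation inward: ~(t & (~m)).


De Morgan: the negation of a conjunction is the disjunction of the negations.
Distribute ~ across &, flipping it to |, and negate each literal.

(~t) | m


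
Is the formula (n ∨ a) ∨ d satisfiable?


Search for a satisfying assignment over {a, d, n}.
Try a=T, d=F, n=F: the formula evaluates to T.
A satisfying assignment exists.

Satisfiable.


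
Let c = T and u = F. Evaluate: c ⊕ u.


Exclusive or is true when exactly one operand is true.
Substitute: c=T, u=F.
T ⊕ F evaluates to T.

T


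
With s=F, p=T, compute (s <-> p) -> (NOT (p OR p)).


Substitute s=F, p=T:
s <-> p = F <-> T = F
p OR p = T OR T = T
NOT (p OR p) = F
(s <-> p) -> (NOT (p OR p)) = F -> F = T

T


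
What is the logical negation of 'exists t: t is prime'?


¬(forall x: φ) = exists x: ¬φ, and ¬(exists x: φ) = forall x: ¬φ.
Apply to the existential statement.

forall t: ~(t is prime)


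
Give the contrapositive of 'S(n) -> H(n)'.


The contrapositive of (P → Q) is (¬Q → ¬P); it is logically equivalent to the original.
Here P = 'S(n)' and Q = 'H(n)'.

If not (H(n)), then not (S(n)).


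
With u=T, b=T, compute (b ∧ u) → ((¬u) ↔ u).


Substitute u=T, b=T:
b ∧ u = T ∧ T = T
¬u = F
(¬u) ↔ u = F ↔ T = F
(b ∧ u) → ((¬u) ↔ u) = T → F = F

F


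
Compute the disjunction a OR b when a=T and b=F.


Disjunction is false only when both operands are false.
Substitute: a=T, b=F.
T OR F evaluates to T.

T


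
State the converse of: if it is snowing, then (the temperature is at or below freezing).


The converse of (P → Q) is (Q → P). It is not in general equivalent to the original.
Here P = 'it is snowing' and Q = '(the temperature is at or below freezing)'.

If (the temperature is at or below freezing), then it is snowing.


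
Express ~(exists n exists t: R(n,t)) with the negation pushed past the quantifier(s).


Negation flips each quantifier (∀↔∃) and negates the inner predicate.
¬(exists n exists t: φ) = forall n forall t: ¬φ.

forall n forall t: ~(R(n,t))


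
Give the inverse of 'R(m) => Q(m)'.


The inverse of (P → Q) is (¬P → ¬Q). It is equivalent to the converse, not to the original.
Here P = 'R(m)' and Q = 'Q(m)'.

If not (R(m)), then not (Q(m)).


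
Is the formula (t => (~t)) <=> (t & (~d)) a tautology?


Build the truth table over {d, t}:
d | t | φ
---------
False | False | False
True | False | False
False | True | False
True | True | True
Counterexample at row 1: with d=False, t=False, the formula is False.

No, it is not a tautology.


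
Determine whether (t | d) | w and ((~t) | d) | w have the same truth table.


Compare truth tables:
d | t | w | φ | ψ
-----------------
False | False | False | False | True
True | False | False | True | True
False | True | False | True | False
True | True | False | True | True
False | False | True | True | True
True | False | True | True | True
False | True | True | True | True
True | True | True | True | True
They differ at row 1 (d=False, t=False, w=False): φ=False but ψ=True.

No, they are not logically equivalent.


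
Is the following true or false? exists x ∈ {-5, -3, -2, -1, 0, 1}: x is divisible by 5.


Evaluate the predicate on each element: -5:True, -3:False, -2:False, -1:False, 0:True, 1:False.
Witness x = -5 satisfies the predicate.

True


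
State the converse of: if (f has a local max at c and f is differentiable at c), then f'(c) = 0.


The converse of (P → Q) is (Q → P). It is not in general equivalent to the original.
Here P = '(f has a local max at c and f is differentiable at c)' and Q = 'f'(c) = 0'.

If f'(c) = 0, then (f has a local max at c and f is differentiable at c).


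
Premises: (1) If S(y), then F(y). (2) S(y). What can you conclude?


Modus ponens: from (P → Q) and P, infer Q.
P = 'S(y)' is asserted, and P → Q holds, so Q follows.

F(y).


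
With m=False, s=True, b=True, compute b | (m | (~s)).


Substitute m=False, s=True, b=True:
~s = False
m | (~s) = False | False = False
b | (m | (~s)) = True | False = True

True


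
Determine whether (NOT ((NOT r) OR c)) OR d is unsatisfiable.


Truth table over {c, d, r}:
c | d | r | φ
-------------
F | F | F | F
T | F | F | F
F | T | F | T
T | T | F | T
F | F | T | T
T | F | T | F
F | T | T | T
T | T | T | T
Satisfying assignment at row 3: c=F, d=T, r=F gives T.

No, it is not a contradiction.


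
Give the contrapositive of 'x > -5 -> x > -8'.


The contrapositive of (P → Q) is (¬Q → ¬P); it is logically equivalent to the original.
Here P = 'x > -5' and Q = 'x > -8'.

If not (x > -8), then not (x > -5).


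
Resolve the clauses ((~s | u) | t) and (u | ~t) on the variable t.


The clauses contain complementary literals t and ~t.
Resolution eliminates this pair and disjoins the remaining literals (merging duplicates).

(~s | u)


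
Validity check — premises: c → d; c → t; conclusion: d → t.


This is (no valid rule). There exist truth assignments where the premises are all true but the conclusion is false.

Invalid.


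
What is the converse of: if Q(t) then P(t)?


The converse of (P → Q) is (Q → P). It is not in general equivalent to the original.
Here P = 'Q(t)' and Q = 'P(t)'.

If P(t), then Q(t).


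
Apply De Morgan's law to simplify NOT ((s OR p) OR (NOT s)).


De Morgan: the negation of a disjunction is the conjunction of the negations.
Distribute NOT across OR, flipping it to AND, and negate each literal.

((NOT s) AND (NOT p)) AND s


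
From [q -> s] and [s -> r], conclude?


Hypothetical syllogism: from (P → Q) and (Q → R), infer (P → R).
Chain the two implications through the shared middle term 's'.

q -> r


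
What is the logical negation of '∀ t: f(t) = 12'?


¬(∀ x: φ) = ∃ x: ¬φ, and ¬(∃ x: φ) = ∀ x: ¬φ.
Apply to the universal statement.

∃ t: ¬(f(t) = 12)


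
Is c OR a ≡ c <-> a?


Compare truth tables:
a | c | φ | ψ
-------------
F | F | F | T
T | F | T | F
F | T | T | F
T | T | T | T
They differ at row 1 (a=F, c=F): φ=F but ψ=T.

No, they are not logically equivalent.


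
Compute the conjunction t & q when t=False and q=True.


Conjunction is true only when both operands are true.
Substitute: t=False, q=True.
False & True evaluates to False.

False


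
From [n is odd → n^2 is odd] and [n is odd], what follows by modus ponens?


Modus ponens: from (P → Q) and P, infer Q.
P = 'n is odd' is asserted, and P → Q holds, so Q follows.

n^2 is odd.


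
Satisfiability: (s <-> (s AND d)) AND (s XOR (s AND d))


Check all 4 assignments over {d, s}:
d | s | φ
---------
F | F | F
T | F | F
F | T | F
T | T | F
No assignment makes the formula true.

Unsatisfiable.


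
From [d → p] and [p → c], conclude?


Hypothetical syllogism: from (P → Q) and (Q → R), infer (P → R).
Chain the two implications through the shared middle term 'p'.

d → c


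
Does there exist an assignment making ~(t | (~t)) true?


Check all 2 assignments over {t}:
t | φ
-----
False | False
True | False
No assignment makes the formula true.

Unsatisfiable.


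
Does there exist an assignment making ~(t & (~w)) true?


Search for a satisfying assignment over {t, w}.
Try t=False, w=False: the formula evaluates to True.
A satisfying assignment exists.

Satisfiable.


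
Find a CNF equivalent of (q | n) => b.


Step 1: Rewrite as ¬(q ∨ n) ∨ b = (¬q ∧ ¬n) ∨ b.
Step 2: Distribute ∨ over ∧.

((~q) | b) & ((~n) | b)


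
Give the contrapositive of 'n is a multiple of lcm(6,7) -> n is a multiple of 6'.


The contrapositive of (P → Q) is (¬Q → ¬P); it is logically equivalent to the original.
Here P = 'n is a multiple of lcm(6,7)' and Q = 'n is a multiple of 6'.

If not (n is a multiple of 6), then not (n is a multiple of lcm(6,7)).


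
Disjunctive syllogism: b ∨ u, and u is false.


Disjunctive syllogism: from (P ∨ Q) and ¬P, infer Q.
One disjunct, 'u', is ruled out; the other must hold.

b


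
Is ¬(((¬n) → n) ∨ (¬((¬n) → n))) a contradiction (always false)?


Truth table over {n}:
n | φ
-----
F | F
T | F
Every row is false.

Yes, it is a contradiction.


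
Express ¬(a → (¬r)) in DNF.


Step 1: Rewrite implication then negate: ¬(¬a ∨ (¬r)) = a ∧ ¬(¬r).
Step 2: Eliminate any double negations (¬¬X = X).

a ∧ r


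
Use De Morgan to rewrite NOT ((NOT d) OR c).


De Morgan: the negation of a disjunction is the conjunction of the negations.
Distribute NOT across OR, flipping it to AND, and negate each literal.

d AND (NOT c)


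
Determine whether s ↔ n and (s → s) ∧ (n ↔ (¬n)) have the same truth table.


Compare truth tables:
n | s | φ | ψ
-------------
F | F | T | F
T | F | F | F
F | T | F | F
T | T | T | F
They differ at row 1 (n=F, s=F): φ=T but ψ=F.

No, they are not logically equivalent.


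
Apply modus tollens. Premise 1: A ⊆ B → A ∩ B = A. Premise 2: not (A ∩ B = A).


Modus tollens: from (P → Q) and ¬Q, infer ¬P.
Q = 'A ∩ B = A' is denied; since P → Q, P must also fail.

Not (A ⊆ B).


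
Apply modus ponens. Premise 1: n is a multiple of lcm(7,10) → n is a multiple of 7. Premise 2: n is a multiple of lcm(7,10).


Modus ponens: from (P → Q) and P, infer Q.
P = 'n is a multiple of lcm(7,10)' is asserted, and P → Q holds, so Q follows.

n is a multiple of 7.


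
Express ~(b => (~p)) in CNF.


Step 1: Rewrite b → (¬p) as ¬b ∨ (¬p).
Step 2: Negate: ¬(¬b ∨ (¬p)) = b ∧ ¬(¬p) (De Morgan + double negation).
Step 3: Eliminate any double negations (¬¬X = X).

b & p


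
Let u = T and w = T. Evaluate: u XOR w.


Exclusive or is true when exactly one operand is true.
Substitute: u=T, w=T.
T XOR T evaluates to F.

F


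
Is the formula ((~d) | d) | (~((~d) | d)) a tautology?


Build the truth table over {d}:
d | φ
-----
False | True
True | True
Every row evaluates to true.

Yes, it is a tautology.


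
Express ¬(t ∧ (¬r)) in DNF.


Step 1: Apply De Morgan: ¬(t ∧ (¬r)) = ¬t ∨ ¬(¬r).
Step 2: Eliminate any double negations (¬¬X = X).

(¬t) ∨ r


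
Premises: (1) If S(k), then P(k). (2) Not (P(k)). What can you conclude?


Modus tollens: from (P → Q) and ¬Q, infer ¬P.
Q = 'P(k)' is denied; since P → Q, P must also fail.

Not (S(k)).


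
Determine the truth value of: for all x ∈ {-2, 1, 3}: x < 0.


Evaluate the predicate on each element: -2:T, 1:F, 3:F.
Counterexample x = 1 fails the predicate.

F


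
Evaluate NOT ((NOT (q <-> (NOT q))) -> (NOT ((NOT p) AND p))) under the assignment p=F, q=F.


Substitute p=F, q=F:
NOT q = T
q <-> (NOT q) = F <-> T = F
NOT (q <-> (NOT q)) = T
NOT p = T
(NOT p) AND p = T AND F = F
NOT ((NOT p) AND p) = T
(NOT (q <-> (NOT q))) -> (NOT ((NOT p) AND p)) = T -> T = T
NOT ((NOT (q <-> (NOT q))) -> (NOT ((NOT p) AND p))) = F

F


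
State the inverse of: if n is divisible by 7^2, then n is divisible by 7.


The inverse of (P → Q) is (¬P → ¬Q). It is equivalent to the converse, not to the original.
Here P = 'n is divisible by 7^2' and Q = 'n is divisible by 7'.

If not (n is divisible by 7^2), then not (n is divisible by 7).


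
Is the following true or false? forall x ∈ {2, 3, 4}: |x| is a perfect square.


Evaluate the predicate on each element: 2:False, 3:False, 4:True.
Counterexample x = 2 fails the predicate.

False


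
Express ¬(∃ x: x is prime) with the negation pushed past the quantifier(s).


¬(∀ x: φ) = ∃ x: ¬φ, and ¬(∃ x: φ) = ∀ x: ¬φ.
Apply to the existential statement.

∀ x: ¬(x is prime)


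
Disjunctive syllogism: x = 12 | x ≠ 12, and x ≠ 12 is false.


Disjunctive syllogism: from (P ∨ Q) and ¬P, infer Q.
One disjunct, 'x ≠ 12', is ruled out; the other must hold.

x = 12


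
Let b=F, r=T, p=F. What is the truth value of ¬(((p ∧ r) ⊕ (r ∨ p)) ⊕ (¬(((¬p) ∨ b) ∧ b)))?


Substitute b=F, r=T, p=F:
p ∧ r = F ∧ T = F
r ∨ p = T ∨ F = T
(p ∧ r) ⊕ (r ∨ p) = F ⊕ T = T
¬p = T
(¬p) ∨ b = T ∨ F = T
((¬p) ∨ b) ∧ b = T ∧ F = F
¬(((¬p) ∨ b) ∧ b) = T
((p ∧ r) ⊕ (r ∨ p)) ⊕ (¬(((¬p) ∨ b) ∧ b)) = T ⊕ T = F
¬(((p ∧ r) ⊕ (r ∨ p)) ⊕ (¬(((¬p) ∨ b) ∧ b))) = T

T


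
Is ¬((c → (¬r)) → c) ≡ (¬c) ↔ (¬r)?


Compare truth tables:
c | r | φ | ψ
-------------
F | F | T | T
T | F | F | F
F | T | T | F
T | T | F | T
They differ at row 3 (c=F, r=T): φ=T but ψ=F.

No, they are not logically equivalent.
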